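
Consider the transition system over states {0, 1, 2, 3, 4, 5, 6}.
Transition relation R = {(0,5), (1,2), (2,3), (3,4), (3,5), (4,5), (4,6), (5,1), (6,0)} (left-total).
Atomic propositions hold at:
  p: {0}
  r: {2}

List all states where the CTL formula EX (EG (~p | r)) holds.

Sat(~p) = {1, 2, 3, 4, 5, 6}
Sat(~p | r) = {1, 2, 3, 4, 5, 6}
EG (~p | r): greatest fixpoint, start Z0 = {1, 2, 3, 4, 5, 6}, keep only states in Sat with some successor in Z. Z1 = {1, 2, 3, 4, 5}; fixed.
Sat(EG (~p | r)) = {1, 2, 3, 4, 5}
Sat(EX (EG (~p | r))) = {s : some successor in {1, 2, 3, 4, 5}} = {0, 1, 2, 3, 4, 5}

{0, 1, 2, 3, 4, 5}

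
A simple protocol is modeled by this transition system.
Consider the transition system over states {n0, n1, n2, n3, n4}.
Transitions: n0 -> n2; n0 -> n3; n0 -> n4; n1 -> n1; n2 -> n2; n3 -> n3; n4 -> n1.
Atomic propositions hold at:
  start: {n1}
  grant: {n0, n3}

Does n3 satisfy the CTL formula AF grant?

Yes

AF grant: least fixpoint, start Z0 = {n0, n3}, add states with every successor in Z. Already a fixed point.
Sat(AF grant) = {n0, n3}
n3 ∈ Sat(AF grant) = {n0, n3}, so the formula holds at n3.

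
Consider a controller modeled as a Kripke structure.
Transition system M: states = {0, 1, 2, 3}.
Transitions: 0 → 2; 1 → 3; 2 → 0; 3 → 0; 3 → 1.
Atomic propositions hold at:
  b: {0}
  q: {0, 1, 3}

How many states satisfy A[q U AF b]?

AF b: least fixpoint, start Z0 = {0}, add states with every successor in Z. Z1 = {0, 2}; fixed.
Sat(AF b) = {0, 2}
A[q U AF b]: least fixpoint, start Z0 = Sat(AF b) = {0, 2}, add states in Sat(q) with every successor in Z. Already a fixed point.
Sat(A[q U AF b]) = {0, 2}
|Sat(A[q U AF b])| = |{0, 2}| = 2.

2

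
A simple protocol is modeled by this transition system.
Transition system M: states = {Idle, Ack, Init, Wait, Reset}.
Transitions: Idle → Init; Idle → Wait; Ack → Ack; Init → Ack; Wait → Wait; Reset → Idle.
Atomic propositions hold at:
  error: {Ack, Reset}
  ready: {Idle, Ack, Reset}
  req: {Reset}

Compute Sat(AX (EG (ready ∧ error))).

{Ack, Init}

Sat(ready ∧ error) = {Ack, Reset}
EG (ready ∧ error): greatest fixpoint, start Z0 = {Ack, Reset}, keep only states in Sat with some successor in Z. Z1 = {Ack}; fixed.
Sat(EG (ready ∧ error)) = {Ack}
Sat(AX (EG (ready ∧ error))) = {s : every successor in {Ack}} = {Ack, Init}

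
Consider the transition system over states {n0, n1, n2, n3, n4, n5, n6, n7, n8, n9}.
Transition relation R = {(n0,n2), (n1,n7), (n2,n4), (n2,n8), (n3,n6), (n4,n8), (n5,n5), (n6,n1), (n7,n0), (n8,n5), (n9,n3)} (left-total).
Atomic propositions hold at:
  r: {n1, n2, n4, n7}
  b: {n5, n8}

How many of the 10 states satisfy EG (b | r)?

Sat(b | r) = {n1, n2, n4, n5, n7, n8}
EG (b | r): greatest fixpoint, start Z0 = {n1, n2, n4, n5, n7, n8}, keep only states in Sat with some successor in Z. Z1 = {n1, n2, n4, n5, n8}; Z2 = {n2, n4, n5, n8}; fixed.
Sat(EG (b | r)) = {n2, n4, n5, n8}
|Sat(EG (b | r))| = |{n2, n4, n5, n8}| = 4.

4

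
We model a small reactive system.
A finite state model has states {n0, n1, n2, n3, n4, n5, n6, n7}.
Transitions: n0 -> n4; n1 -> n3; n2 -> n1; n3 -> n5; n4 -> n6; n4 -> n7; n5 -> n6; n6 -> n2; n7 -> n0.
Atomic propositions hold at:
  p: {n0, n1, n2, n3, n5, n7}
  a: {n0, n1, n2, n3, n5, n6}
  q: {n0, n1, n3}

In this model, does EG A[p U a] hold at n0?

No

A[p U a]: least fixpoint, start Z0 = Sat(a) = {n0, n1, n2, n3, n5, n6}, add states in Sat(p) with every successor in Z. Z1 = {n0, n1, n2, n3, n5, n6, n7}; fixed.
Sat(A[p U a]) = {n0, n1, n2, n3, n5, n6, n7}
EG A[p U a]: greatest fixpoint, start Z0 = {n0, n1, n2, n3, n5, n6, n7}, keep only states in Sat with some successor in Z. Z1 = {n1, n2, n3, n5, n6, n7}; Z2 = {n1, n2, n3, n5, n6}; fixed.
Sat(EG A[p U a]) = {n1, n2, n3, n5, n6}
n0 ∉ Sat(EG A[p U a]) = {n1, n2, n3, n5, n6}, so the formula does not hold at n0.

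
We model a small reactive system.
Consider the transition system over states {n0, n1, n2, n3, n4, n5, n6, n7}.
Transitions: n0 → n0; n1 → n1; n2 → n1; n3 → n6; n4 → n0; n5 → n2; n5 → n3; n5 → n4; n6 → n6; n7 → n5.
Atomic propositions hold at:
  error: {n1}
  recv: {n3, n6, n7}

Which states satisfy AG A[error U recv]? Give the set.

A[error U recv]: least fixpoint, start Z0 = Sat(recv) = {n3, n6, n7}, add states in Sat(error) with every successor in Z. Already a fixed point.
Sat(A[error U recv]) = {n3, n6, n7}
AG A[error U recv]: greatest fixpoint, start Z0 = {n3, n6, n7}, keep only states in Sat with every successor in Z. Z1 = {n3, n6}; fixed.
Sat(AG A[error U recv]) = {n3, n6}

{n3, n6}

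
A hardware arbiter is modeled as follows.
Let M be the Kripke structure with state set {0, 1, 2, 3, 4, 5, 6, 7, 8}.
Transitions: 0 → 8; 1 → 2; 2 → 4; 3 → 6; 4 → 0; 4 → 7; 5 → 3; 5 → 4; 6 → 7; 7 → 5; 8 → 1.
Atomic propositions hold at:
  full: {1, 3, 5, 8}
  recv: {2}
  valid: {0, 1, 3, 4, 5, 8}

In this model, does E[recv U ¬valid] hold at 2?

Yes

Sat(¬valid) = {2, 6, 7}
E[recv U ¬valid]: least fixpoint, start Z0 = Sat(¬valid) = {2, 6, 7}, add states in Sat(recv) with some successor in Z. Already a fixed point.
Sat(E[recv U ¬valid]) = {2, 6, 7}
2 ∈ Sat(E[recv U ¬valid]) = {2, 6, 7}, so the formula holds at 2.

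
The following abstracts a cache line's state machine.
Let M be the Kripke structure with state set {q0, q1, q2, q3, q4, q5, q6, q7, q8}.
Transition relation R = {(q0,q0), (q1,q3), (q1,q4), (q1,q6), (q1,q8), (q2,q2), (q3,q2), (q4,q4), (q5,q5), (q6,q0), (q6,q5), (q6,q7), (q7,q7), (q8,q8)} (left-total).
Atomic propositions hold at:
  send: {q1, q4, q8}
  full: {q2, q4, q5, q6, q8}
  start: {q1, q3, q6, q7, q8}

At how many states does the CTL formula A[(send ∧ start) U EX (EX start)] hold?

Sat(send ∧ start) = {q1, q8}
Sat(EX start) = {s : some successor in {q1, q3, q6, q7, q8}} = {q1, q6, q7, q8}
Sat(EX (EX start)) = {s : some successor in {q1, q6, q7, q8}} = {q1, q6, q7, q8}
A[(send ∧ start) U EX (EX start)]: least fixpoint, start Z0 = Sat(EX (EX start)) = {q1, q6, q7, q8}, add states in Sat(send ∧ start) with every successor in Z. Already a fixed point.
Sat(A[(send ∧ start) U EX (EX start)]) = {q1, q6, q7, q8}
|Sat(A[(send ∧ start) U EX (EX start)])| = |{q1, q6, q7, q8}| = 4.

4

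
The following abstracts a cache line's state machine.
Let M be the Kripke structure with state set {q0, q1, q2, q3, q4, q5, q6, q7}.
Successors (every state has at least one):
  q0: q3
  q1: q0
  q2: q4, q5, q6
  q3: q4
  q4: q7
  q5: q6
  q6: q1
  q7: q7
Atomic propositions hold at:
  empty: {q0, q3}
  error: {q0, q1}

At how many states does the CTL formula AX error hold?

Sat(AX error) = {s : every successor in {q0, q1}} = {q1, q6}
|Sat(AX error)| = |{q1, q6}| = 2.

2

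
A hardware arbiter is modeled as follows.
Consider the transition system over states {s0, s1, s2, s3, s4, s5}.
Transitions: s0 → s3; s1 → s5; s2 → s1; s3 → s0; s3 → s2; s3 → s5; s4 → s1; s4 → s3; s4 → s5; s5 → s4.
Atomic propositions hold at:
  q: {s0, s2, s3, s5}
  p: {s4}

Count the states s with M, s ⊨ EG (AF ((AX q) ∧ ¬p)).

Sat(AX q) = {s : every successor in {s0, s2, s3, s5}} = {s0, s1, s3}
Sat(¬p) = {s0, s1, s2, s3, s5}
Sat((AX q) ∧ ¬p) = {s0, s1, s3}
AF ((AX q) ∧ ¬p): least fixpoint, start Z0 = {s0, s1, s3}, add states with every successor in Z. Z1 = {s0, s1, s2, s3}; fixed.
Sat(AF ((AX q) ∧ ¬p)) = {s0, s1, s2, s3}
EG (AF ((AX q) ∧ ¬p)): greatest fixpoint, start Z0 = {s0, s1, s2, s3}, keep only states in Sat with some successor in Z. Z1 = {s0, s2, s3}; Z2 = {s0, s3}; fixed.
Sat(EG (AF ((AX q) ∧ ¬p))) = {s0, s3}
|Sat(EG (AF ((AX q) ∧ ¬p)))| = |{s0, s3}| = 2.

2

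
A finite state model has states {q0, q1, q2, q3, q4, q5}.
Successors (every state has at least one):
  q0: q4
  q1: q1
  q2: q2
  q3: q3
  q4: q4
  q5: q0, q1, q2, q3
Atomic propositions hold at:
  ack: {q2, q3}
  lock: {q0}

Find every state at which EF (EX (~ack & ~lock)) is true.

Sat(~ack) = {q0, q1, q4, q5}
Sat(~lock) = {q1, q2, q3, q4, q5}
Sat(~ack & ~lock) = {q1, q4, q5}
Sat(EX (~ack & ~lock)) = {s : some successor in {q1, q4, q5}} = {q0, q1, q4, q5}
EF (EX (~ack & ~lock)): least fixpoint, start Z0 = {q0, q1, q4, q5}, add states with some successor in Z. Already a fixed point.
Sat(EF (EX (~ack & ~lock))) = {q0, q1, q4, q5}

{q0, q1, q4, q5}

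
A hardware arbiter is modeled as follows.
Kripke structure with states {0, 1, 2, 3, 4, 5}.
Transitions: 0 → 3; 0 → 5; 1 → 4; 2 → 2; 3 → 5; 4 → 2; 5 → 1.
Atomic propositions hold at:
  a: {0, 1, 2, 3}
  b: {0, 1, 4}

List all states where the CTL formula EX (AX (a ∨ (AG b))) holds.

AG b: greatest fixpoint, start Z0 = {0, 1, 4}, keep only states in Sat with every successor in Z. Z1 = {1}; Z2 = ∅; fixed.
Sat(AG b) = ∅
Sat(a ∨ (AG b)) = {0, 1, 2, 3}
Sat(AX (a ∨ (AG b))) = {s : every successor in {0, 1, 2, 3}} = {2, 4, 5}
Sat(EX (AX (a ∨ (AG b)))) = {s : some successor in {2, 4, 5}} = {0, 1, 2, 3, 4}

{0, 1, 2, 3, 4}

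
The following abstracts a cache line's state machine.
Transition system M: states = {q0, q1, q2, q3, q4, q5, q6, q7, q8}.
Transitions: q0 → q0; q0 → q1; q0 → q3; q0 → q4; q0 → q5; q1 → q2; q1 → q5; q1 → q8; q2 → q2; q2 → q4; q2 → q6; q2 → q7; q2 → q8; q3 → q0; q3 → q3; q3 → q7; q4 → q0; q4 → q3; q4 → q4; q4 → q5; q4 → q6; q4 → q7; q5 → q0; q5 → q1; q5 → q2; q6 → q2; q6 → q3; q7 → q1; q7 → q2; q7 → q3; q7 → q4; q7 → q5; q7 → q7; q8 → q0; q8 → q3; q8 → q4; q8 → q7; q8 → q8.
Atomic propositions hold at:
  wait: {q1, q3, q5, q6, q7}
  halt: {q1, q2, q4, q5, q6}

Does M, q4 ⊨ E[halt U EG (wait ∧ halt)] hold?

Sat(wait ∧ halt) = {q1, q5, q6}
EG (wait ∧ halt): greatest fixpoint, start Z0 = {q1, q5, q6}, keep only states in Sat with some successor in Z. Z1 = {q1, q5}; fixed.
Sat(EG (wait ∧ halt)) = {q1, q5}
E[halt U EG (wait ∧ halt)]: least fixpoint, start Z0 = Sat(EG (wait ∧ halt)) = {q1, q5}, add states in Sat(halt) with some successor in Z. Z1 = {q1, q4, q5}; Z2 = {q1, q2, q4, q5}; Z3 = {q1, q2, q4, q5, q6}; fixed.
Sat(E[halt U EG (wait ∧ halt)]) = {q1, q2, q4, q5, q6}
q4 ∈ Sat(E[halt U EG (wait ∧ halt)]) = {q1, q2, q4, q5, q6}, so the formula holds at q4.

Yes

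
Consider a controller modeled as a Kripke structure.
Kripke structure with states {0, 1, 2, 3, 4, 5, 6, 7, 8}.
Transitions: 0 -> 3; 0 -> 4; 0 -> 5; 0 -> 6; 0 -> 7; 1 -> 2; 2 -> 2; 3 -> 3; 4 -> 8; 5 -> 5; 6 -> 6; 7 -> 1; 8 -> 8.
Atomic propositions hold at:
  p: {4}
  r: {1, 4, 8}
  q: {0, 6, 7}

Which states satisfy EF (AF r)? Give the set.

AF r: least fixpoint, start Z0 = {1, 4, 8}, add states with every successor in Z. Z1 = {1, 4, 7, 8}; fixed.
Sat(AF r) = {1, 4, 7, 8}
EF (AF r): least fixpoint, start Z0 = {1, 4, 7, 8}, add states with some successor in Z. Z1 = {0, 1, 4, 7, 8}; fixed.
Sat(EF (AF r)) = {0, 1, 4, 7, 8}

{0, 1, 4, 7, 8}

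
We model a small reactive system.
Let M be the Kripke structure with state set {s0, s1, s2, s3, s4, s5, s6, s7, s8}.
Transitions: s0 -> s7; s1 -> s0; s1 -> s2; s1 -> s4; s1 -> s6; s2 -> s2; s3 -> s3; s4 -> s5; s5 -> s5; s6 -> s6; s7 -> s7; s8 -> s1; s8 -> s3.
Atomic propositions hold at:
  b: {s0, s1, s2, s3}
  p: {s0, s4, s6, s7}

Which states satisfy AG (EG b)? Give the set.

{s2, s3}

EG b: greatest fixpoint, start Z0 = {s0, s1, s2, s3}, keep only states in Sat with some successor in Z. Z1 = {s1, s2, s3}; fixed.
Sat(EG b) = {s1, s2, s3}
AG (EG b): greatest fixpoint, start Z0 = {s1, s2, s3}, keep only states in Sat with every successor in Z. Z1 = {s2, s3}; fixed.
Sat(AG (EG b)) = {s2, s3}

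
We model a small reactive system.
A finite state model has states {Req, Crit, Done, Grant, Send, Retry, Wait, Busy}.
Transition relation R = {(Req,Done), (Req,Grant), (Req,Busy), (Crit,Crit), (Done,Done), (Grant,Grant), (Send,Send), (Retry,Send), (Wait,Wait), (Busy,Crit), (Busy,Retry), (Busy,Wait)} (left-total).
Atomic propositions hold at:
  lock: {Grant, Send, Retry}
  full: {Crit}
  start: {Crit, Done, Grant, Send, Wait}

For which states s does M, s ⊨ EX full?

{Crit, Busy}

Sat(EX full) = {s : some successor in {Crit}} = {Crit, Busy}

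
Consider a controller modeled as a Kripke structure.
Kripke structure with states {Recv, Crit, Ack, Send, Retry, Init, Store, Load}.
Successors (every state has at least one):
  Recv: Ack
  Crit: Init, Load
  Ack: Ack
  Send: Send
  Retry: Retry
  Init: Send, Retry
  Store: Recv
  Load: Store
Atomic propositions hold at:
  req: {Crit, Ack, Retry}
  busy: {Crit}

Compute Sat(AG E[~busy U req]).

Sat(~busy) = {Recv, Ack, Send, Retry, Init, Store, Load}
E[~busy U req]: least fixpoint, start Z0 = Sat(req) = {Crit, Ack, Retry}, add states in Sat(~busy) with some successor in Z. Z1 = {Recv, Crit, Ack, Retry, Init}; Z2 = {Recv, Crit, Ack, Retry, Init, Store}; Z3 = {Recv, Crit, Ack, Retry, Init, Store, Load}; fixed.
Sat(E[~busy U req]) = {Recv, Crit, Ack, Retry, Init, Store, Load}
AG E[~busy U req]: greatest fixpoint, start Z0 = {Recv, Crit, Ack, Retry, Init, Store, Load}, keep only states in Sat with every successor in Z. Z1 = {Recv, Crit, Ack, Retry, Store, Load}; Z2 = {Recv, Ack, Retry, Store, Load}; fixed.
Sat(AG E[~busy U req]) = {Recv, Ack, Retry, Store, Load}

{Recv, Ack, Retry, Store, Load}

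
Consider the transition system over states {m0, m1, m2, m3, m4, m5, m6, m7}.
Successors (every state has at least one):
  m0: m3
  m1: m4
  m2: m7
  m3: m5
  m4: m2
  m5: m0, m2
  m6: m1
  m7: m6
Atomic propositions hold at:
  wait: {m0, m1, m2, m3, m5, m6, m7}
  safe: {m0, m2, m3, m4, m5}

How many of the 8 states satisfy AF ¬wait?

Sat(¬wait) = {m4}
AF ¬wait: least fixpoint, start Z0 = {m4}, add states with every successor in Z. Z1 = {m1, m4}; Z2 = {m1, m4, m6}; Z3 = {m1, m4, m6, m7}; Z4 = {m1, m2, m4, m6, m7}; fixed.
Sat(AF ¬wait) = {m1, m2, m4, m6, m7}
|Sat(AF ¬wait)| = |{m1, m2, m4, m6, m7}| = 5.

5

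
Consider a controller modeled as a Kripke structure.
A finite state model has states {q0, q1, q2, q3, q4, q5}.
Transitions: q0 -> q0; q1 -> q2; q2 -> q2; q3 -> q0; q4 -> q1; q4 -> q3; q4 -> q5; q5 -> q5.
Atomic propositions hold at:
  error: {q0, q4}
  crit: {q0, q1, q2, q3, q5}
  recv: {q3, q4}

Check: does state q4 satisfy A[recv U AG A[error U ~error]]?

Sat(~error) = {q1, q2, q3, q5}
A[error U ~error]: least fixpoint, start Z0 = Sat(~error) = {q1, q2, q3, q5}, add states in Sat(error) with every successor in Z. Z1 = {q1, q2, q3, q4, q5}; fixed.
Sat(A[error U ~error]) = {q1, q2, q3, q4, q5}
AG A[error U ~error]: greatest fixpoint, start Z0 = {q1, q2, q3, q4, q5}, keep only states in Sat with every successor in Z. Z1 = {q1, q2, q4, q5}; Z2 = {q1, q2, q5}; fixed.
Sat(AG A[error U ~error]) = {q1, q2, q5}
A[recv U AG A[error U ~error]]: least fixpoint, start Z0 = Sat(AG A[error U ~error]) = {q1, q2, q5}, add states in Sat(recv) with every successor in Z. Already a fixed point.
Sat(A[recv U AG A[error U ~error]]) = {q1, q2, q5}
q4 ∉ Sat(A[recv U AG A[error U ~error]]) = {q1, q2, q5}, so the formula does not hold at q4.

No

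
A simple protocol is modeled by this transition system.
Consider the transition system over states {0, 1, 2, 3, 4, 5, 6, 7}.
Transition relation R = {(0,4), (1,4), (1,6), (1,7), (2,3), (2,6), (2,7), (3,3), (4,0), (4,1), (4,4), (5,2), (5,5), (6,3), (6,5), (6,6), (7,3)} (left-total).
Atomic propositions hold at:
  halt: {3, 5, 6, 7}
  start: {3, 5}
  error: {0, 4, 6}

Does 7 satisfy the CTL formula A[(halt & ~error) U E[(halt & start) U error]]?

Sat(~error) = {1, 2, 3, 5, 7}
Sat(halt & ~error) = {3, 5, 7}
Sat(halt & start) = {3, 5}
E[(halt & start) U error]: least fixpoint, start Z0 = Sat(error) = {0, 4, 6}, add states in Sat(halt & start) with some successor in Z. Already a fixed point.
Sat(E[(halt & start) U error]) = {0, 4, 6}
A[(halt & ~error) U E[(halt & start) U error]]: least fixpoint, start Z0 = Sat(E[(halt & start) U error]) = {0, 4, 6}, add states in Sat(halt & ~error) with every successor in Z. Already a fixed point.
Sat(A[(halt & ~error) U E[(halt & start) U error]]) = {0, 4, 6}
7 ∉ Sat(A[(halt & ~error) U E[(halt & start) U error]]) = {0, 4, 6}, so the formula does not hold at 7.

No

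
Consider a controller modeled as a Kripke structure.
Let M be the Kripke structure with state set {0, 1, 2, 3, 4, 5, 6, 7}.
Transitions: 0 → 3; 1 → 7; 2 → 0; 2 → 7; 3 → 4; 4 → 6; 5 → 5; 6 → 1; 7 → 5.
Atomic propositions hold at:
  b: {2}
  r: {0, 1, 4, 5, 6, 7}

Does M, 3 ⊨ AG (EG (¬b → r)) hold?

No

Sat(¬b) = {0, 1, 3, 4, 5, 6, 7}
Sat(¬b → r) = {0, 1, 2, 4, 5, 6, 7}
EG (¬b → r): greatest fixpoint, start Z0 = {0, 1, 2, 4, 5, 6, 7}, keep only states in Sat with some successor in Z. Z1 = {1, 2, 4, 5, 6, 7}; fixed.
Sat(EG (¬b → r)) = {1, 2, 4, 5, 6, 7}
AG (EG (¬b → r)): greatest fixpoint, start Z0 = {1, 2, 4, 5, 6, 7}, keep only states in Sat with every successor in Z. Z1 = {1, 4, 5, 6, 7}; fixed.
Sat(AG (EG (¬b → r))) = {1, 4, 5, 6, 7}
3 ∉ Sat(AG (EG (¬b → r))) = {1, 4, 5, 6, 7}, so the formula does not hold at 3.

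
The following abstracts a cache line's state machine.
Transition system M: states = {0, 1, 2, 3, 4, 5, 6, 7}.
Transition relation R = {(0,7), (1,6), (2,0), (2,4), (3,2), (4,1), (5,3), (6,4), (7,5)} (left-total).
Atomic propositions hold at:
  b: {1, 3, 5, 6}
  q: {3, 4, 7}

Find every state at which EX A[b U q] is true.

{0, 1, 2, 4, 5, 6, 7}

A[b U q]: least fixpoint, start Z0 = Sat(q) = {3, 4, 7}, add states in Sat(b) with every successor in Z. Z1 = {3, 4, 5, 6, 7}; Z2 = {1, 3, 4, 5, 6, 7}; fixed.
Sat(A[b U q]) = {1, 3, 4, 5, 6, 7}
Sat(EX A[b U q]) = {s : some successor in {1, 3, 4, 5, 6, 7}} = {0, 1, 2, 4, 5, 6, 7}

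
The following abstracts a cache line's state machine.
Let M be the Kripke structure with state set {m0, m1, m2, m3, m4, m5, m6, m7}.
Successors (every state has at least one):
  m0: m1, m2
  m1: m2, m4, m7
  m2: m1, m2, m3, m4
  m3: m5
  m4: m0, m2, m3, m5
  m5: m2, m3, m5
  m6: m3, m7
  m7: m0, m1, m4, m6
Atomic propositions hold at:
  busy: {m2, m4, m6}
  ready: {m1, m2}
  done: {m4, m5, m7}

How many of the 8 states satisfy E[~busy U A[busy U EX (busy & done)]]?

Sat(~busy) = {m0, m1, m3, m5, m7}
Sat(busy & done) = {m4}
Sat(EX (busy & done)) = {s : some successor in {m4}} = {m1, m2, m7}
A[busy U EX (busy & done)]: least fixpoint, start Z0 = Sat(EX (busy & done)) = {m1, m2, m7}, add states in Sat(busy) with every successor in Z. Already a fixed point.
Sat(A[busy U EX (busy & done)]) = {m1, m2, m7}
E[~busy U A[busy U EX (busy & done)]]: least fixpoint, start Z0 = Sat(A[busy U EX (busy & done)]) = {m1, m2, m7}, add states in Sat(~busy) with some successor in Z. Z1 = {m0, m1, m2, m5, m7}; Z2 = {m0, m1, m2, m3, m5, m7}; fixed.
Sat(E[~busy U A[busy U EX (busy & done)]]) = {m0, m1, m2, m3, m5, m7}
|Sat(E[~busy U A[busy U EX (busy & done)]])| = |{m0, m1, m2, m3, m5, m7}| = 6.

6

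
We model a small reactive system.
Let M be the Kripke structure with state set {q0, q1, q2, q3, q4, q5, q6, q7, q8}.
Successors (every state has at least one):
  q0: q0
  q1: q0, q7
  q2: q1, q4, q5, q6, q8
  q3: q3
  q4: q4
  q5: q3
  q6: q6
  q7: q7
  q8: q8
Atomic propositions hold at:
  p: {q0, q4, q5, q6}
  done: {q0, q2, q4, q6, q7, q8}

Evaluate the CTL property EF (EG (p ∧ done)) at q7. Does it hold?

No

Sat(p ∧ done) = {q0, q4, q6}
EG (p ∧ done): greatest fixpoint, start Z0 = {q0, q4, q6}, keep only states in Sat with some successor in Z. Already a fixed point.
Sat(EG (p ∧ done)) = {q0, q4, q6}
EF (EG (p ∧ done)): least fixpoint, start Z0 = {q0, q4, q6}, add states with some successor in Z. Z1 = {q0, q1, q2, q4, q6}; fixed.
Sat(EF (EG (p ∧ done))) = {q0, q1, q2, q4, q6}
q7 ∉ Sat(EF (EG (p ∧ done))) = {q0, q1, q2, q4, q6}, so the formula does not hold at q7.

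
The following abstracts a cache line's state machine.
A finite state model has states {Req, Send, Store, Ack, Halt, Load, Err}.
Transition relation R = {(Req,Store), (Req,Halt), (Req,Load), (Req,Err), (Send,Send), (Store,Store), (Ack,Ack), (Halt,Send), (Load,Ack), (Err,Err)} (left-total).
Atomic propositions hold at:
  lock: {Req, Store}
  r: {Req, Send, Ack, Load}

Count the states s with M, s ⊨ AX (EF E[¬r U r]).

4

Sat(¬r) = {Store, Halt, Err}
E[¬r U r]: least fixpoint, start Z0 = Sat(r) = {Req, Send, Ack, Load}, add states in Sat(¬r) with some successor in Z. Z1 = {Req, Send, Ack, Halt, Load}; fixed.
Sat(E[¬r U r]) = {Req, Send, Ack, Halt, Load}
EF E[¬r U r]: least fixpoint, start Z0 = {Req, Send, Ack, Halt, Load}, add states with some successor in Z. Already a fixed point.
Sat(EF E[¬r U r]) = {Req, Send, Ack, Halt, Load}
Sat(AX (EF E[¬r U r])) = {s : every successor in {Req, Send, Ack, Halt, Load}} = {Send, Ack, Halt, Load}
|Sat(AX (EF E[¬r U r]))| = |{Send, Ack, Halt, Load}| = 4.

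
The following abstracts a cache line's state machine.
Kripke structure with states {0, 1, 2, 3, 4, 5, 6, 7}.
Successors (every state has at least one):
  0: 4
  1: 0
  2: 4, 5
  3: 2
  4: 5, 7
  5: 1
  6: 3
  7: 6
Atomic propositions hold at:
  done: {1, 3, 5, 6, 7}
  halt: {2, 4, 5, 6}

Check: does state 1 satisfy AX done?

No

Sat(AX done) = {s : every successor in {1, 3, 5, 6, 7}} = {4, 5, 6, 7}
1 ∉ Sat(AX done) = {4, 5, 6, 7}, so the formula does not hold at 1.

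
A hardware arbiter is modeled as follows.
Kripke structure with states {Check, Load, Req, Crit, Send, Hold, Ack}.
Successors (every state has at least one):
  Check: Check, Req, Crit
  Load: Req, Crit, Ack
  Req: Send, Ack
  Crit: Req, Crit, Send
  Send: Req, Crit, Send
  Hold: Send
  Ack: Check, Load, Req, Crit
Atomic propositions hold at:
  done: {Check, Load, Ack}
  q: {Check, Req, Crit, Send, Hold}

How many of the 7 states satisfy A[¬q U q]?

5

Sat(¬q) = {Load, Ack}
A[¬q U q]: least fixpoint, start Z0 = Sat(q) = {Check, Req, Crit, Send, Hold}, add states in Sat(¬q) with every successor in Z. Already a fixed point.
Sat(A[¬q U q]) = {Check, Req, Crit, Send, Hold}
|Sat(A[¬q U q])| = |{Check, Req, Crit, Send, Hold}| = 5.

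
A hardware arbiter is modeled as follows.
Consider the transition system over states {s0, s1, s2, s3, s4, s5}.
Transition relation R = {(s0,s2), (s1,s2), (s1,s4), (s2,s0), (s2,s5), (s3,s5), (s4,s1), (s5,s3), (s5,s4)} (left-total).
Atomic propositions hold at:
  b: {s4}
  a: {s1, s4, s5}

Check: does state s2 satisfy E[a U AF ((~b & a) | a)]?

Sat(~b) = {s0, s1, s2, s3, s5}
Sat(~b & a) = {s1, s5}
Sat((~b & a) | a) = {s1, s4, s5}
AF ((~b & a) | a): least fixpoint, start Z0 = {s1, s4, s5}, add states with every successor in Z. Z1 = {s1, s3, s4, s5}; fixed.
Sat(AF ((~b & a) | a)) = {s1, s3, s4, s5}
E[a U AF ((~b & a) | a)]: least fixpoint, start Z0 = Sat(AF ((~b & a) | a)) = {s1, s3, s4, s5}, add states in Sat(a) with some successor in Z. Already a fixed point.
Sat(E[a U AF ((~b & a) | a)]) = {s1, s3, s4, s5}
s2 ∉ Sat(E[a U AF ((~b & a) | a)]) = {s1, s3, s4, s5}, so the formula does not hold at s2.

No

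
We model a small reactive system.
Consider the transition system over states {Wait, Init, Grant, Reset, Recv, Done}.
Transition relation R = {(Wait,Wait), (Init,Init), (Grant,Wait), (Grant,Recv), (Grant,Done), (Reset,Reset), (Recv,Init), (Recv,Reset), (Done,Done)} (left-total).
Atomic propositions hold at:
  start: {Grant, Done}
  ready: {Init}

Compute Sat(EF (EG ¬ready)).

Sat(¬ready) = {Wait, Grant, Reset, Recv, Done}
EG ¬ready: greatest fixpoint, start Z0 = {Wait, Grant, Reset, Recv, Done}, keep only states in Sat with some successor in Z. Already a fixed point.
Sat(EG ¬ready) = {Wait, Grant, Reset, Recv, Done}
EF (EG ¬ready): least fixpoint, start Z0 = {Wait, Grant, Reset, Recv, Done}, add states with some successor in Z. Already a fixed point.
Sat(EF (EG ¬ready)) = {Wait, Grant, Reset, Recv, Done}

{Wait, Grant, Reset, Recv, Done}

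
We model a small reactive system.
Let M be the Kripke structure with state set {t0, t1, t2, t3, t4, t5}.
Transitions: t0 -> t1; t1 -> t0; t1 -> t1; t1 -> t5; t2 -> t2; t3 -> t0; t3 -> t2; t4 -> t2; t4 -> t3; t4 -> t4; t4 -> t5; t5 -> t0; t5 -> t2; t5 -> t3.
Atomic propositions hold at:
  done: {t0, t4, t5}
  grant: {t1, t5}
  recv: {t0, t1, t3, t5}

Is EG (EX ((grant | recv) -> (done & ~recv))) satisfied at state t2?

Sat(grant | recv) = {t0, t1, t3, t5}
Sat(~recv) = {t2, t4}
Sat(done & ~recv) = {t4}
Sat((grant | recv) -> (done & ~recv)) = {t2, t4}
Sat(EX ((grant | recv) -> (done & ~recv))) = {s : some successor in {t2, t4}} = {t2, t3, t4, t5}
EG (EX ((grant | recv) -> (done & ~recv))): greatest fixpoint, start Z0 = {t2, t3, t4, t5}, keep only states in Sat with some successor in Z. Already a fixed point.
Sat(EG (EX ((grant | recv) -> (done & ~recv)))) = {t2, t3, t4, t5}
t2 ∈ Sat(EG (EX ((grant | recv) -> (done & ~recv)))) = {t2, t3, t4, t5}, so the formula holds at t2.

Yes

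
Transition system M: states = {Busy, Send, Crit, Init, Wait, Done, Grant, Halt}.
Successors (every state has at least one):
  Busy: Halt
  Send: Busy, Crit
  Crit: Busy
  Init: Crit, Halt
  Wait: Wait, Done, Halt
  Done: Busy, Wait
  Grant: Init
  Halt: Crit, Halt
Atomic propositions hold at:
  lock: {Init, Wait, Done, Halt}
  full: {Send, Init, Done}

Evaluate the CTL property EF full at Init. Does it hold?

Yes

EF full: least fixpoint, start Z0 = {Send, Init, Done}, add states with some successor in Z. Z1 = {Send, Init, Wait, Done, Grant}; fixed.
Sat(EF full) = {Send, Init, Wait, Done, Grant}
Init ∈ Sat(EF full) = {Send, Init, Wait, Done, Grant}, so the formula holds at Init.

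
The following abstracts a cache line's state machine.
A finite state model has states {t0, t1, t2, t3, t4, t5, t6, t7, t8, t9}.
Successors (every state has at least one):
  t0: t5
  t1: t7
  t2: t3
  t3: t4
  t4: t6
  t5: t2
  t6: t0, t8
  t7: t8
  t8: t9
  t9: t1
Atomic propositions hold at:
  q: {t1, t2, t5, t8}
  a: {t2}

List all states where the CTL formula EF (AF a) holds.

AF a: least fixpoint, start Z0 = {t2}, add states with every successor in Z. Z1 = {t2, t5}; Z2 = {t0, t2, t5}; fixed.
Sat(AF a) = {t0, t2, t5}
EF (AF a): least fixpoint, start Z0 = {t0, t2, t5}, add states with some successor in Z. Z1 = {t0, t2, t5, t6}; Z2 = {t0, t2, t4, t5, t6}; Z3 = {t0, t2, t3, t4, t5, t6}; fixed.
Sat(EF (AF a)) = {t0, t2, t3, t4, t5, t6}

{t0, t2, t3, t4, t5, t6}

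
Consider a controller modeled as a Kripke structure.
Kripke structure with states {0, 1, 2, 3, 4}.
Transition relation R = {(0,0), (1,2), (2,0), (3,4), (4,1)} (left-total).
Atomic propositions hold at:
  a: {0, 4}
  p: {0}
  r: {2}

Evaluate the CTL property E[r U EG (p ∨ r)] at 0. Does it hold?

Yes

Sat(p ∨ r) = {0, 2}
EG (p ∨ r): greatest fixpoint, start Z0 = {0, 2}, keep only states in Sat with some successor in Z. Already a fixed point.
Sat(EG (p ∨ r)) = {0, 2}
E[r U EG (p ∨ r)]: least fixpoint, start Z0 = Sat(EG (p ∨ r)) = {0, 2}, add states in Sat(r) with some successor in Z. Already a fixed point.
Sat(E[r U EG (p ∨ r)]) = {0, 2}
0 ∈ Sat(E[r U EG (p ∨ r)]) = {0, 2}, so the formula holds at 0.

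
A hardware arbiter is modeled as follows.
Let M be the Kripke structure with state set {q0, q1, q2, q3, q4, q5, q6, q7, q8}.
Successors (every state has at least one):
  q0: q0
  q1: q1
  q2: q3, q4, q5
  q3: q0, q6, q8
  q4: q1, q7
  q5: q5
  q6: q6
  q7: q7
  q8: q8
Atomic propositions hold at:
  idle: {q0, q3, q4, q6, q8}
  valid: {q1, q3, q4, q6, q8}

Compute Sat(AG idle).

{q0, q3, q6, q8}

AG idle: greatest fixpoint, start Z0 = {q0, q3, q4, q6, q8}, keep only states in Sat with every successor in Z. Z1 = {q0, q3, q6, q8}; fixed.
Sat(AG idle) = {q0, q3, q6, q8}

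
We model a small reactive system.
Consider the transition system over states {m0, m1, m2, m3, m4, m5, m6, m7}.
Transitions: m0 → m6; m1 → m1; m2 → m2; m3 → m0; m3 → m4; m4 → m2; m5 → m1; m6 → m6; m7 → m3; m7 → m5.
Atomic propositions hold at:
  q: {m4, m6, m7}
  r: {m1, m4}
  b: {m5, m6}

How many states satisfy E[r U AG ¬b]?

Sat(¬b) = {m0, m1, m2, m3, m4, m7}
AG ¬b: greatest fixpoint, start Z0 = {m0, m1, m2, m3, m4, m7}, keep only states in Sat with every successor in Z. Z1 = {m1, m2, m3, m4}; Z2 = {m1, m2, m4}; fixed.
Sat(AG ¬b) = {m1, m2, m4}
E[r U AG ¬b]: least fixpoint, start Z0 = Sat(AG ¬b) = {m1, m2, m4}, add states in Sat(r) with some successor in Z. Already a fixed point.
Sat(E[r U AG ¬b]) = {m1, m2, m4}
|Sat(E[r U AG ¬b])| = |{m1, m2, m4}| = 3.

3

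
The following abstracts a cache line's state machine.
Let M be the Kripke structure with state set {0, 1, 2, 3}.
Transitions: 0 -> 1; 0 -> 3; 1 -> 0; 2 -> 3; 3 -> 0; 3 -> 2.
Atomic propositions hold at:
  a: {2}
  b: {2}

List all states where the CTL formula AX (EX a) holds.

Sat(EX a) = {s : some successor in {2}} = {3}
Sat(AX (EX a)) = {s : every successor in {3}} = {2}

{2}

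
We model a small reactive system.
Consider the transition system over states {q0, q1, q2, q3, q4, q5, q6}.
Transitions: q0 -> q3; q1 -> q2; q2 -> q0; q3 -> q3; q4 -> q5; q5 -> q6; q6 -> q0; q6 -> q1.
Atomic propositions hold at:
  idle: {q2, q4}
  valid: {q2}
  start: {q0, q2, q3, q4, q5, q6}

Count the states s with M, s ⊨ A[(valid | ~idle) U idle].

Sat(~idle) = {q0, q1, q3, q5, q6}
Sat(valid | ~idle) = {q0, q1, q2, q3, q5, q6}
A[(valid | ~idle) U idle]: least fixpoint, start Z0 = Sat(idle) = {q2, q4}, add states in Sat(valid | ~idle) with every successor in Z. Z1 = {q1, q2, q4}; fixed.
Sat(A[(valid | ~idle) U idle]) = {q1, q2, q4}
|Sat(A[(valid | ~idle) U idle])| = |{q1, q2, q4}| = 3.

3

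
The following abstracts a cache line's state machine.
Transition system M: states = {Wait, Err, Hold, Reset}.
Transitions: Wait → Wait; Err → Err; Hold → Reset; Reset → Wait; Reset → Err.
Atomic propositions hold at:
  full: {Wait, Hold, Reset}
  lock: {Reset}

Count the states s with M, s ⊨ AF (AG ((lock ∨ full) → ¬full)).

1

Sat(lock ∨ full) = {Wait, Hold, Reset}
Sat(¬full) = {Err}
Sat((lock ∨ full) → ¬full) = {Err}
AG ((lock ∨ full) → ¬full): greatest fixpoint, start Z0 = {Err}, keep only states in Sat with every successor in Z. Already a fixed point.
Sat(AG ((lock ∨ full) → ¬full)) = {Err}
AF (AG ((lock ∨ full) → ¬full)): least fixpoint, start Z0 = {Err}, add states with every successor in Z. Already a fixed point.
Sat(AF (AG ((lock ∨ full) → ¬full))) = {Err}
|Sat(AF (AG ((lock ∨ full) → ¬full)))| = |{Err}| = 1.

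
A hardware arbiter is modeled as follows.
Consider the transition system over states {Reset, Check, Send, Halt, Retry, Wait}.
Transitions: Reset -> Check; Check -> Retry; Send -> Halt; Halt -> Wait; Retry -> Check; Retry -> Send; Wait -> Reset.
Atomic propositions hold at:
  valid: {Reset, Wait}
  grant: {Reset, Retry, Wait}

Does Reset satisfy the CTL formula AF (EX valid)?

Sat(EX valid) = {s : some successor in {Reset, Wait}} = {Halt, Wait}
AF (EX valid): least fixpoint, start Z0 = {Halt, Wait}, add states with every successor in Z. Z1 = {Send, Halt, Wait}; fixed.
Sat(AF (EX valid)) = {Send, Halt, Wait}
Reset ∉ Sat(AF (EX valid)) = {Send, Halt, Wait}, so the formula does not hold at Reset.

No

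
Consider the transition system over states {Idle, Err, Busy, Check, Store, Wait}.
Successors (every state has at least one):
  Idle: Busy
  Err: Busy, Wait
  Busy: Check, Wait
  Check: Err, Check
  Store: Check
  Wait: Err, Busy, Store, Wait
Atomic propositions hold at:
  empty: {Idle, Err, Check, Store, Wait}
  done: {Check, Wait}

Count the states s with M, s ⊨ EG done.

EG done: greatest fixpoint, start Z0 = {Check, Wait}, keep only states in Sat with some successor in Z. Already a fixed point.
Sat(EG done) = {Check, Wait}
|Sat(EG done)| = |{Check, Wait}| = 2.

2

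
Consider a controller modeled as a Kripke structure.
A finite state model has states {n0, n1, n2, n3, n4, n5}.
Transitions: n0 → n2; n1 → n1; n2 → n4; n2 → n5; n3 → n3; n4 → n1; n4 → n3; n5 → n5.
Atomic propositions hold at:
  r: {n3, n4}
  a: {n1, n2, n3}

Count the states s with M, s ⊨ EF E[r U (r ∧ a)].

4

Sat(r ∧ a) = {n3}
E[r U (r ∧ a)]: least fixpoint, start Z0 = Sat((r ∧ a)) = {n3}, add states in Sat(r) with some successor in Z. Z1 = {n3, n4}; fixed.
Sat(E[r U (r ∧ a)]) = {n3, n4}
EF E[r U (r ∧ a)]: least fixpoint, start Z0 = {n3, n4}, add states with some successor in Z. Z1 = {n2, n3, n4}; Z2 = {n0, n2, n3, n4}; fixed.
Sat(EF E[r U (r ∧ a)]) = {n0, n2, n3, n4}
|Sat(EF E[r U (r ∧ a)])| = |{n0, n2, n3, n4}| = 4.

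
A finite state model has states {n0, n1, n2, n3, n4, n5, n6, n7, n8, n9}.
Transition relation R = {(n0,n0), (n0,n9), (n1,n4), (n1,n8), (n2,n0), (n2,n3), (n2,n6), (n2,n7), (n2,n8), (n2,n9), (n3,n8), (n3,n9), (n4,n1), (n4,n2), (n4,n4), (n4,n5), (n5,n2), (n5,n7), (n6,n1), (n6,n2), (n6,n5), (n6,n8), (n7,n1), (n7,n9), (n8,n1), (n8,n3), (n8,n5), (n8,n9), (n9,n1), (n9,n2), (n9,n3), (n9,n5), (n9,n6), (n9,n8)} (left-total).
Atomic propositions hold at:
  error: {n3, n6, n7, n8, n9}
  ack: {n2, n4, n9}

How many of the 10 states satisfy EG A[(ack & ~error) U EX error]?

9

Sat(~error) = {n0, n1, n2, n4, n5}
Sat(ack & ~error) = {n2, n4}
Sat(EX error) = {s : some successor in {n3, n6, n7, n8, n9}} = {n0, n1, n2, n3, n5, n6, n7, n8, n9}
A[(ack & ~error) U EX error]: least fixpoint, start Z0 = Sat(EX error) = {n0, n1, n2, n3, n5, n6, n7, n8, n9}, add states in Sat(ack & ~error) with every successor in Z. Already a fixed point.
Sat(A[(ack & ~error) U EX error]) = {n0, n1, n2, n3, n5, n6, n7, n8, n9}
EG A[(ack & ~error) U EX error]: greatest fixpoint, start Z0 = {n0, n1, n2, n3, n5, n6, n7, n8, n9}, keep only states in Sat with some successor in Z. Already a fixed point.
Sat(EG A[(ack & ~error) U EX error]) = {n0, n1, n2, n3, n5, n6, n7, n8, n9}
|Sat(EG A[(ack & ~error) U EX error])| = |{n0, n1, n2, n3, n5, n6, n7, n8, n9}| = 9.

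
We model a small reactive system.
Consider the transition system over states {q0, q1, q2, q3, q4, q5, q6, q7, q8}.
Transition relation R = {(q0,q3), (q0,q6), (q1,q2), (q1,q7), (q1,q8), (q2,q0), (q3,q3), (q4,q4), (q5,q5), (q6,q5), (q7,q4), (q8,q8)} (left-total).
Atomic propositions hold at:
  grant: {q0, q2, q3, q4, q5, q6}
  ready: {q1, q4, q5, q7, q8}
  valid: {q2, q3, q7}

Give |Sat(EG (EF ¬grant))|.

Sat(¬grant) = {q1, q7, q8}
EF ¬grant: least fixpoint, start Z0 = {q1, q7, q8}, add states with some successor in Z. Already a fixed point.
Sat(EF ¬grant) = {q1, q7, q8}
EG (EF ¬grant): greatest fixpoint, start Z0 = {q1, q7, q8}, keep only states in Sat with some successor in Z. Z1 = {q1, q8}; fixed.
Sat(EG (EF ¬grant)) = {q1, q8}
|Sat(EG (EF ¬grant))| = |{q1, q8}| = 2.

2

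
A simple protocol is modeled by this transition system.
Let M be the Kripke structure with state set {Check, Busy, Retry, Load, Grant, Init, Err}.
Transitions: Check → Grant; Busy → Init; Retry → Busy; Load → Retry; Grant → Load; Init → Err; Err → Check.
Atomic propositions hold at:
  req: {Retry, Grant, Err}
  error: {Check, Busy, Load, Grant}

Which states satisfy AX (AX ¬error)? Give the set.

{Busy, Retry, Grant}

Sat(¬error) = {Retry, Init, Err}
Sat(AX ¬error) = {s : every successor in {Retry, Init, Err}} = {Busy, Load, Init}
Sat(AX (AX ¬error)) = {s : every successor in {Busy, Load, Init}} = {Busy, Retry, Grant}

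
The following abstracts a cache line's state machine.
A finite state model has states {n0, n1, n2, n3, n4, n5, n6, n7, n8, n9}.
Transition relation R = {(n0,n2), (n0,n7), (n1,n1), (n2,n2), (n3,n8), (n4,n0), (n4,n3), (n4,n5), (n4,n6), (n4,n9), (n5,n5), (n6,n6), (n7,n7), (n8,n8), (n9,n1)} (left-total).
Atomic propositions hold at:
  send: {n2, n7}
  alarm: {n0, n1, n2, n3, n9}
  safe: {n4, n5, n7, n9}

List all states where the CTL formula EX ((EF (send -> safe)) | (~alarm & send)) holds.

{n0, n1, n3, n4, n5, n6, n7, n8, n9}

Sat(send -> safe) = {n0, n1, n3, n4, n5, n6, n7, n8, n9}
EF (send -> safe): least fixpoint, start Z0 = {n0, n1, n3, n4, n5, n6, n7, n8, n9}, add states with some successor in Z. Already a fixed point.
Sat(EF (send -> safe)) = {n0, n1, n3, n4, n5, n6, n7, n8, n9}
Sat(~alarm) = {n4, n5, n6, n7, n8}
Sat(~alarm & send) = {n7}
Sat((EF (send -> safe)) | (~alarm & send)) = {n0, n1, n3, n4, n5, n6, n7, n8, n9}
Sat(EX ((EF (send -> safe)) | (~alarm & send))) = {s : some successor in {n0, n1, n3, n4, n5, n6, n7, n8, n9}} = {n0, n1, n3, n4, n5, n6, n7, n8, n9}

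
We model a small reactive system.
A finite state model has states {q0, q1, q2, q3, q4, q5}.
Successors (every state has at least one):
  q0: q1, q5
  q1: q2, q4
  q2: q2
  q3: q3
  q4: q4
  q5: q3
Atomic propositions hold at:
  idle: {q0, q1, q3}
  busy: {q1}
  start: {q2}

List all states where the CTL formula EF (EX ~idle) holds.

Sat(~idle) = {q2, q4, q5}
Sat(EX ~idle) = {s : some successor in {q2, q4, q5}} = {q0, q1, q2, q4}
EF (EX ~idle): least fixpoint, start Z0 = {q0, q1, q2, q4}, add states with some successor in Z. Already a fixed point.
Sat(EF (EX ~idle)) = {q0, q1, q2, q4}

{q0, q1, q2, q4}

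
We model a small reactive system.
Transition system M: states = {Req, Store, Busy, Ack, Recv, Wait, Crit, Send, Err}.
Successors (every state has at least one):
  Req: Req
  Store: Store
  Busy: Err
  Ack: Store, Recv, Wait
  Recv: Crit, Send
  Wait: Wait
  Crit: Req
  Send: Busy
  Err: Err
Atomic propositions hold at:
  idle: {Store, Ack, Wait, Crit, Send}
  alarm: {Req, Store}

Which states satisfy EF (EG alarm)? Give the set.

EG alarm: greatest fixpoint, start Z0 = {Req, Store}, keep only states in Sat with some successor in Z. Already a fixed point.
Sat(EG alarm) = {Req, Store}
EF (EG alarm): least fixpoint, start Z0 = {Req, Store}, add states with some successor in Z. Z1 = {Req, Store, Ack, Crit}; Z2 = {Req, Store, Ack, Recv, Crit}; fixed.
Sat(EF (EG alarm)) = {Req, Store, Ack, Recv, Crit}

{Req, Store, Ack, Recv, Crit}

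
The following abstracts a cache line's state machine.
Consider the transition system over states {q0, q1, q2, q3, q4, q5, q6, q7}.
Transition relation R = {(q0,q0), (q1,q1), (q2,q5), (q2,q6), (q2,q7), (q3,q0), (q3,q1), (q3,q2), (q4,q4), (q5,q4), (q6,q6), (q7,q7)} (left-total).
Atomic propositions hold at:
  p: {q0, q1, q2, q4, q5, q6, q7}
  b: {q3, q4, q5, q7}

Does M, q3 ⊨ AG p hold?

No

AG p: greatest fixpoint, start Z0 = {q0, q1, q2, q4, q5, q6, q7}, keep only states in Sat with every successor in Z. Already a fixed point.
Sat(AG p) = {q0, q1, q2, q4, q5, q6, q7}
q3 ∉ Sat(AG p) = {q0, q1, q2, q4, q5, q6, q7}, so the formula does not hold at q3.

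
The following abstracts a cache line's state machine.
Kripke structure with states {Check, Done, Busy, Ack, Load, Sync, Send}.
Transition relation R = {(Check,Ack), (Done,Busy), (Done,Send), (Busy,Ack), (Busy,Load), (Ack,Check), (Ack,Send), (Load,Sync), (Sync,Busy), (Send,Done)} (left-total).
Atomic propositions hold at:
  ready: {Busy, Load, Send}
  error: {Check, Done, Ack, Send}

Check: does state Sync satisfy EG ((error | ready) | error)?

No

Sat(error | ready) = {Check, Done, Busy, Ack, Load, Send}
Sat((error | ready) | error) = {Check, Done, Busy, Ack, Load, Send}
EG ((error | ready) | error): greatest fixpoint, start Z0 = {Check, Done, Busy, Ack, Load, Send}, keep only states in Sat with some successor in Z. Z1 = {Check, Done, Busy, Ack, Send}; fixed.
Sat(EG ((error | ready) | error)) = {Check, Done, Busy, Ack, Send}
Sync ∉ Sat(EG ((error | ready) | error)) = {Check, Done, Busy, Ack, Send}, so the formula does not hold at Sync.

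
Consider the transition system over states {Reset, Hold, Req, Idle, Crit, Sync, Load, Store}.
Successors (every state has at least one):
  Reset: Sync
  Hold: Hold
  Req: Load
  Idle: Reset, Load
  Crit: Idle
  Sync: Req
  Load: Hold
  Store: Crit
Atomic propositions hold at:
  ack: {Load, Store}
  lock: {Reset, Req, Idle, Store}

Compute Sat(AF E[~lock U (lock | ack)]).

Sat(~lock) = {Hold, Crit, Sync, Load}
Sat(lock | ack) = {Reset, Req, Idle, Load, Store}
E[~lock U (lock | ack)]: least fixpoint, start Z0 = Sat((lock | ack)) = {Reset, Req, Idle, Load, Store}, add states in Sat(~lock) with some successor in Z. Z1 = {Reset, Req, Idle, Crit, Sync, Load, Store}; fixed.
Sat(E[~lock U (lock | ack)]) = {Reset, Req, Idle, Crit, Sync, Load, Store}
AF E[~lock U (lock | ack)]: least fixpoint, start Z0 = {Reset, Req, Idle, Crit, Sync, Load, Store}, add states with every successor in Z. Already a fixed point.
Sat(AF E[~lock U (lock | ack)]) = {Reset, Req, Idle, Crit, Sync, Load, Store}

{Reset, Req, Idle, Crit, Sync, Load, Store}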